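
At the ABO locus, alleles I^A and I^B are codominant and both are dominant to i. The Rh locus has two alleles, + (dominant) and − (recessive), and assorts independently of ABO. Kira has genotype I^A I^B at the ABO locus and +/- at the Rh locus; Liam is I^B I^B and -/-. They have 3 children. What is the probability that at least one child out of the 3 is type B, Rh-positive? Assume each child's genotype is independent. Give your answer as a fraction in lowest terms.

37/64

ABO cross I^A I^B × I^B I^B → 1/2 B, 1/2 AB.
Rh cross +/- × -/- → 1/2 Rh+, 1/2 Rh-; so P(type B, Rh-positive) = 1/2 × 1/2 = 1/4 per child.
P(none) = (3/4)^3 = 27/64; P(at least one) = 1 − 27/64 = 37/64.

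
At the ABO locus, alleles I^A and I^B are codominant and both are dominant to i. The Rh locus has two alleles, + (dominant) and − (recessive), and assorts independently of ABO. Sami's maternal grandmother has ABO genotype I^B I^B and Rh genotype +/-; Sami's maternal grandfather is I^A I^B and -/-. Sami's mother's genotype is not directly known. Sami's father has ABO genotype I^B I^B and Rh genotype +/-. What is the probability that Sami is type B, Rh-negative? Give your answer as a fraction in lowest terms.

Sami's mother's ABO genotype from I^B I^B × I^A I^B: 1/2 I^A I^B, 1/2 I^B I^B.
Crossing each possibility with the father I^B I^B and summing P(type B): 1/2·1/2 + 1/2·1 = 3/4.
Similarly for Rh via the mother's Rh distribution: P(Rh-) = 3/8.
Independent loci: 3/4 × 3/8 = 9/32.

9/32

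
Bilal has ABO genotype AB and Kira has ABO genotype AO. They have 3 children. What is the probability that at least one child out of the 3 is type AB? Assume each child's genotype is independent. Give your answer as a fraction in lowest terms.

ABO cross AB × AO → 1/2 A, 1/4 B, 1/4 AB.
So P(type AB) = 1/4 per child.
P(none) = (3/4)^3 = 27/64; P(at least one) = 1 − 27/64 = 37/64.

37/64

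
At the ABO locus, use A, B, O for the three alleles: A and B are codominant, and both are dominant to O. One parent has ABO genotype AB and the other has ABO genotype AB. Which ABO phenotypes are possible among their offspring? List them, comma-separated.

A, B, AB

Gametes from AB × AB give offspring ABO genotypes AA, AB, BB, i.e. phenotypes A, B, AB.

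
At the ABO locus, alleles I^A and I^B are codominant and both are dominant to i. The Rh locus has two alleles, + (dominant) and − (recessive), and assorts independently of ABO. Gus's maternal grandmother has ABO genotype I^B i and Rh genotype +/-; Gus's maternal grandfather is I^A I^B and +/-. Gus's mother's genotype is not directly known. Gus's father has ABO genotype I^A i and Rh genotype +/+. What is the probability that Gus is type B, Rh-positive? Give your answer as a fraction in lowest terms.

Gus's mother's ABO genotype from I^B i × I^A I^B: 1/4 I^A I^B, 1/4 I^A i, 1/4 I^B I^B, 1/4 I^B i.
Crossing each possibility with the father I^A i and summing P(type B): 1/4·1/4 + 1/4·0 + 1/4·1/2 + 1/4·1/4 = 1/4.
Similarly for Rh via the mother's Rh distribution: P(Rh+) = 1.
Independent loci: 1/4 × 1 = 1/4.

1/4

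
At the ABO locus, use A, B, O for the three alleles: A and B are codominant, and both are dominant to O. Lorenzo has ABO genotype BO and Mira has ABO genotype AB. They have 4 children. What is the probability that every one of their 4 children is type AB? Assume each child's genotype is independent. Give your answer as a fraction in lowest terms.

1/256

ABO cross BO × AB → 1/4 A, 1/2 B, 1/4 AB.
So P(type AB) = 1/4 per child.
All 4 independent: (1/4)^4 = 1/256.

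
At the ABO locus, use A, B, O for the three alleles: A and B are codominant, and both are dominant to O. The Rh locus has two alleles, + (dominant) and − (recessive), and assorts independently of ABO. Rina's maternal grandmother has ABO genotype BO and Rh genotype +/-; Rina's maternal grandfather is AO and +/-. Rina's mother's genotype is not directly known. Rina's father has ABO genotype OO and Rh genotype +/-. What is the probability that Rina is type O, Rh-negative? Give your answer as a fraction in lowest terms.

1/8

Rina's mother's ABO genotype from BO × AO: 1/4 AB, 1/4 AO, 1/4 BO, 1/4 OO.
Crossing each possibility with the father OO and summing P(type O): 1/4·0 + 1/4·1/2 + 1/4·1/2 + 1/4·1 = 1/2.
Similarly for Rh via the mother's Rh distribution: P(Rh-) = 1/4.
Independent loci: 1/2 × 1/4 = 1/8.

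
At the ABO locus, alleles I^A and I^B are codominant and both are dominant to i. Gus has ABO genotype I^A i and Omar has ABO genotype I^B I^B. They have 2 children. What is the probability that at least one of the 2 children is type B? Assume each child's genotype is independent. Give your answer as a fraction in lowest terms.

ABO cross I^A i × I^B I^B → 1/2 B, 1/2 AB.
So P(type B) = 1/2 per child.
P(none) = (1/2)^2 = 1/4; P(at least one) = 1 − 1/4 = 3/4.

3/4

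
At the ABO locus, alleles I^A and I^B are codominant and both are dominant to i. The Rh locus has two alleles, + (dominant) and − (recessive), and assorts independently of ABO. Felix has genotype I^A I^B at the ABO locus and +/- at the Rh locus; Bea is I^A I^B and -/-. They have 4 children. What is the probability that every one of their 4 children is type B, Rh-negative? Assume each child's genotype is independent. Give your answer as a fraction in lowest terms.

ABO cross I^A I^B × I^A I^B → 1/4 A, 1/4 B, 1/2 AB.
Rh cross +/- × -/- → 1/2 Rh+, 1/2 Rh-; so P(type B, Rh-negative) = 1/4 × 1/2 = 1/8 per child.
All 4 independent: (1/8)^4 = 1/4096.

1/4096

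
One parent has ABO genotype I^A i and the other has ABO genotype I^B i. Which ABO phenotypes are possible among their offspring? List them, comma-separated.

Gametes from I^A i × I^B i give offspring ABO genotypes I^A I^B, I^A i, I^B i, i i, i.e. phenotypes O, A, B, AB.

O, A, B, AB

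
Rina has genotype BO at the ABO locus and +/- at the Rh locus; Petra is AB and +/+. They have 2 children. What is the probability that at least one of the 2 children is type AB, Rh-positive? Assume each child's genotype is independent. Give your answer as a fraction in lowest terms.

ABO cross BO × AB → 1/4 A, 1/2 B, 1/4 AB.
Rh cross +/- × +/+ → 1 Rh+; so P(type AB, Rh-positive) = 1/4 × 1 = 1/4 per child.
P(none) = (3/4)^2 = 9/16; P(at least one) = 1 − 9/16 = 7/16.

7/16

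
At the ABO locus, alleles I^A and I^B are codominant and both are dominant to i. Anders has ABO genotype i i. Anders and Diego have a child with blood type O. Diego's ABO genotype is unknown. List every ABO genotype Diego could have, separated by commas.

I^A i, I^B i, i i

For each candidate genotype of Diego, check whether crossing it with i i can produce every observed child phenotype.
  I^A I^A → possible child types {A} ✗
  I^A I^B → possible child types {A, B} ✗
  I^A i → possible child types {O, A} ✓
  I^B I^B → possible child types {B} ✗
  I^B i → possible child types {O, B} ✓
  i i → possible child types {O} ✓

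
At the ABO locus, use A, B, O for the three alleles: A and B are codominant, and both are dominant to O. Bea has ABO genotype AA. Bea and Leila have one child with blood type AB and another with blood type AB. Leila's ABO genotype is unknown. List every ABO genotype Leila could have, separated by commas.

For each candidate genotype of Leila, check whether crossing it with AA can produce every observed child phenotype.
  AA → possible child types {A} ✗
  AB → possible child types {A, AB} ✓
  AO → possible child types {A} ✗
  BB → possible child types {AB} ✓
  BO → possible child types {A, AB} ✓
  OO → possible child types {A} ✗

AB, BB, BO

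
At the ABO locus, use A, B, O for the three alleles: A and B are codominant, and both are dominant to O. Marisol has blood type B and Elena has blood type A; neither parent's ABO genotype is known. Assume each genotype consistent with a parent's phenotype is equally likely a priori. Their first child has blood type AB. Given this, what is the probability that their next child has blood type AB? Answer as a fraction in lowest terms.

25/36

Possible genotypes: Marisol ∈ {BB, BO}; Elena ∈ {AA, AO}.
Weight each parental genotype pair by prior × P(type-AB child):
  BB × AA: posterior weight 4/9; P(next child type AB) = 1.
  BB × AO: posterior weight 2/9; P(next child type AB) = 1/2.
  BO × AA: posterior weight 2/9; P(next child type AB) = 1/2.
  BO × AO: posterior weight 1/9; P(next child type AB) = 1/4.
Weighted sum = 25/36.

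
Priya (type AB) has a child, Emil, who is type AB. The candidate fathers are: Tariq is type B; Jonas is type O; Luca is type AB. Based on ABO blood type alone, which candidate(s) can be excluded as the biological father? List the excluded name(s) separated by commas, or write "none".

A candidate is excluded only if no genotype consistent with his phenotype could produce a type AB child with a type AB mother.
Jonas (type O): no genotype consistent with that phenotype can produce a type-AB child with a type-AB mother.

Jonas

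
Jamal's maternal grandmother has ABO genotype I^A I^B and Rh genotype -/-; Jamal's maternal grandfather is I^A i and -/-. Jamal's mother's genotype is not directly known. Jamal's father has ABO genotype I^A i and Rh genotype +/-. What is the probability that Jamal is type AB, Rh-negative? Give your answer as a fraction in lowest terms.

1/16

Jamal's mother's ABO genotype from I^A I^B × I^A i: 1/4 I^A I^A, 1/4 I^A I^B, 1/4 I^A i, 1/4 I^B i.
Crossing each possibility with the father I^A i and summing P(type AB): 1/4·0 + 1/4·1/4 + 1/4·0 + 1/4·1/4 = 1/8.
Similarly for Rh via the mother's Rh distribution: P(Rh-) = 1/2.
Independent loci: 1/8 × 1/2 = 1/16.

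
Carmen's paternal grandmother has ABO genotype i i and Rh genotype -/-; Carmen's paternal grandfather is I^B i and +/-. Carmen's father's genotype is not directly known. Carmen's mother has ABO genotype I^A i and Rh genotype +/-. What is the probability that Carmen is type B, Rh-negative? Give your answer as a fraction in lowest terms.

3/64

Carmen's father's ABO genotype from i i × I^B i: 1/2 I^B i, 1/2 i i.
Crossing each possibility with the mother I^A i and summing P(type B): 1/2·1/4 + 1/2·0 = 1/8.
Similarly for Rh via the father's Rh distribution: P(Rh-) = 3/8.
Independent loci: 1/8 × 3/8 = 3/64.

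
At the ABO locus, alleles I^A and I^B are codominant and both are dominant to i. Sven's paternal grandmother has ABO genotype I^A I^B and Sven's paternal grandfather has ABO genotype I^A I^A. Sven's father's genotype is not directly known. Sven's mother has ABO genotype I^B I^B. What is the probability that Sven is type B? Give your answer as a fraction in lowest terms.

Sven's father's ABO genotype from I^A I^B × I^A I^A: 1/2 I^A I^A, 1/2 I^A I^B.
Crossing each possibility with the mother I^B I^B and summing P(type B): 1/2·0 + 1/2·1/2 = 1/4.

1/4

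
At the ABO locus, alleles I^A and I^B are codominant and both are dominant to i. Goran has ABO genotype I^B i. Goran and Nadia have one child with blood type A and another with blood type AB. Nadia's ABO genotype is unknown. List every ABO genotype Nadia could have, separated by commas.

For each candidate genotype of Nadia, check whether crossing it with I^B i can produce every observed child phenotype.
  I^A I^A → possible child types {A, AB} ✓
  I^A I^B → possible child types {A, B, AB} ✓
  I^A i → possible child types {O, A, B, AB} ✓
  I^B I^B → possible child types {B} ✗
  I^B i → possible child types {O, B} ✗
  i i → possible child types {O, B} ✗

I^A I^A, I^A I^B, I^A i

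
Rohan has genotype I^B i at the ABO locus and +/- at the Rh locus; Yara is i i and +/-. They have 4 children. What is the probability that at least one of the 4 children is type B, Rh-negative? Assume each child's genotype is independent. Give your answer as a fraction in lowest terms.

ABO cross I^B i × i i → 1/2 O, 1/2 B.
Rh cross +/- × +/- → 3/4 Rh+, 1/4 Rh-; so P(type B, Rh-negative) = 1/2 × 1/4 = 1/8 per child.
P(none) = (7/8)^4 = 2401/4096; P(at least one) = 1 − 2401/4096 = 1695/4096.

1695/4096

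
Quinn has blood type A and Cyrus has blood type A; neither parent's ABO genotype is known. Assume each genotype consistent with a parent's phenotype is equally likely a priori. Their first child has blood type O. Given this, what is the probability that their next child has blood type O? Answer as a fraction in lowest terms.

1/4

Possible genotypes: Quinn ∈ {AA, AO}; Cyrus ∈ {AA, AO}.
Weight each parental genotype pair by prior × P(type-O child):
  AO × AO: posterior weight 1; P(next child type O) = 1/4.
Weighted sum = 1/4.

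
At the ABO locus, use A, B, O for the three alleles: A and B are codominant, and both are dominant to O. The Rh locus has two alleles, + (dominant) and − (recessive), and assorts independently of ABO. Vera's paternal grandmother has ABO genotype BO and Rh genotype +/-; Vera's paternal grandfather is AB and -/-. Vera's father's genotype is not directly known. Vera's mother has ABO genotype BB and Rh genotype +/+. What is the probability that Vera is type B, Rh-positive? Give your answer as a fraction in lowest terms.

3/4

Vera's father's ABO genotype from BO × AB: 1/4 AB, 1/4 AO, 1/4 BB, 1/4 BO.
Crossing each possibility with the mother BB and summing P(type B): 1/4·1/2 + 1/4·1/2 + 1/4·1 + 1/4·1 = 3/4.
Similarly for Rh via the father's Rh distribution: P(Rh+) = 1.
Independent loci: 3/4 × 1 = 3/4.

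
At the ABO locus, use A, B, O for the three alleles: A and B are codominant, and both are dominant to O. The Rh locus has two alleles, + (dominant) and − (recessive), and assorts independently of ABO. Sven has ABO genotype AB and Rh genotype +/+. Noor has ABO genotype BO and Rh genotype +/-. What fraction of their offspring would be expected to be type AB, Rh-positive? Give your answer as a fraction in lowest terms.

1/4

ABO cross AB × BO → offspring phenotypes: 1/4 A, 1/2 B, 1/4 AB.
Rh cross +/+ × +/- → 1 Rh+.
Independent loci: P(type AB, Rh-positive) = 1/4 × 1 = 1/4.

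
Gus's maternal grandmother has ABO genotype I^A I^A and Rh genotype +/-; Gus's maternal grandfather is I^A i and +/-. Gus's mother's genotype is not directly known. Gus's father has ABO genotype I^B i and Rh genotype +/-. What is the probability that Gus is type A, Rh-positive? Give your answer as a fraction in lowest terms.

Gus's mother's ABO genotype from I^A I^A × I^A i: 1/2 I^A I^A, 1/2 I^A i.
Crossing each possibility with the father I^B i and summing P(type A): 1/2·1/2 + 1/2·1/4 = 3/8.
Similarly for Rh via the mother's Rh distribution: P(Rh+) = 3/4.
Independent loci: 3/8 × 3/4 = 9/32.

9/32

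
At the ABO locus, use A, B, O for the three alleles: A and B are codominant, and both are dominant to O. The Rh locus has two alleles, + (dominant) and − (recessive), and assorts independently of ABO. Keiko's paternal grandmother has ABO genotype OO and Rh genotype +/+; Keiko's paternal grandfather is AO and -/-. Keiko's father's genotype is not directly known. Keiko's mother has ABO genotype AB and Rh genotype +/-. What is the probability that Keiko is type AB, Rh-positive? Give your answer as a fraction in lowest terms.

3/32

Keiko's father's ABO genotype from OO × AO: 1/2 AO, 1/2 OO.
Crossing each possibility with the mother AB and summing P(type AB): 1/2·1/4 + 1/2·0 = 1/8.
Similarly for Rh via the father's Rh distribution: P(Rh+) = 3/4.
Independent loci: 1/8 × 3/4 = 3/32.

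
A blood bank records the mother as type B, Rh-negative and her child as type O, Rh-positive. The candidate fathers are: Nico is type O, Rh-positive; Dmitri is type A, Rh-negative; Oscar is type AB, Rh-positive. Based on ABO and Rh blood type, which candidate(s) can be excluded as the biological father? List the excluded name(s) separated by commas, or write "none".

A candidate is excluded only if no genotype consistent with his phenotype could produce a type O, Rh-positive child with a type B, Rh-negative mother.
Dmitri (type A, Rh-): no genotype consistent with that phenotype can produce a type-O Rh+ child with a type-B mother.
Oscar (type AB, Rh+): no genotype consistent with that phenotype can produce a type-O Rh+ child with a type-B mother.

Dmitri, Oscar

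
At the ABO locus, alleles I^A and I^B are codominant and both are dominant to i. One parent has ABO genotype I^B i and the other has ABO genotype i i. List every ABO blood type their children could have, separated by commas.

O, B

Gametes from I^B i × i i give offspring ABO genotypes I^B i, i i, i.e. phenotypes O, B.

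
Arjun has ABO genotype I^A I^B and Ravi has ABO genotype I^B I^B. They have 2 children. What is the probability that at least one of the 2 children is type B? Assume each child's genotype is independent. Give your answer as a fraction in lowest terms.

ABO cross I^A I^B × I^B I^B → 1/2 B, 1/2 AB.
So P(type B) = 1/2 per child.
P(none) = (1/2)^2 = 1/4; P(at least one) = 1 − 1/4 = 3/4.

3/4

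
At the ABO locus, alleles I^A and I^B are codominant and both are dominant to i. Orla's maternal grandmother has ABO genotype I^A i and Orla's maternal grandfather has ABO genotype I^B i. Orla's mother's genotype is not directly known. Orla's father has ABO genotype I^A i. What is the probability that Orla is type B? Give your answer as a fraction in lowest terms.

1/8

Orla's mother's ABO genotype from I^A i × I^B i: 1/4 I^A I^B, 1/4 I^A i, 1/4 I^B i, 1/4 i i.
Crossing each possibility with the father I^A i and summing P(type B): 1/4·1/4 + 1/4·0 + 1/4·1/4 + 1/4·0 = 1/8.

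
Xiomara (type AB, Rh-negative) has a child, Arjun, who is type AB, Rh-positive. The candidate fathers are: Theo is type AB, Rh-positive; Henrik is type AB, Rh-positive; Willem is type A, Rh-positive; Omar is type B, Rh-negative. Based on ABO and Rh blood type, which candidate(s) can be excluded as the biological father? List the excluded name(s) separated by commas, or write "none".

A candidate is excluded only if no genotype consistent with his phenotype could produce a type AB, Rh-positive child with a type AB, Rh-negative mother.
Omar (type B, Rh-): no genotype consistent with that phenotype can produce a type-AB Rh+ child with a type-AB mother.

Omar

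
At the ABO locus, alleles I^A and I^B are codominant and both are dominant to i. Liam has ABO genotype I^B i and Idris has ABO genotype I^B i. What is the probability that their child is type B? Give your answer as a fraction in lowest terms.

3/4

ABO cross I^B i × I^B i → offspring phenotypes: 1/4 O, 3/4 B.
So P(type B) = 3/4.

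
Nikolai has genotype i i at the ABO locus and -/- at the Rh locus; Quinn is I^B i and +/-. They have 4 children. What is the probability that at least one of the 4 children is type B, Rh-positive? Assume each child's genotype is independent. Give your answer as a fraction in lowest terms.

175/256

ABO cross i i × I^B i → 1/2 O, 1/2 B.
Rh cross -/- × +/- → 1/2 Rh+, 1/2 Rh-; so P(type B, Rh-positive) = 1/2 × 1/2 = 1/4 per child.
P(none) = (3/4)^4 = 81/256; P(at least one) = 1 − 81/256 = 175/256.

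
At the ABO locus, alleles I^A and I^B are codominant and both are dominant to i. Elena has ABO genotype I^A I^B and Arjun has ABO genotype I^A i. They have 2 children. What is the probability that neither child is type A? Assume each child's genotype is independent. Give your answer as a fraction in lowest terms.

1/4

ABO cross I^A I^B × I^A i → 1/2 A, 1/4 B, 1/4 AB.
So P(type A) = 1/2 per child.
P(not type A) = 1/2 for one child; (1/2)^2 = 1/4.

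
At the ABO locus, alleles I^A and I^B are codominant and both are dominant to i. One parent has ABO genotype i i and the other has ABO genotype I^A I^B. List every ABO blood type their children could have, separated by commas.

Gametes from i i × I^A I^B give offspring ABO genotypes I^A i, I^B i, i.e. phenotypes A, B.

A, B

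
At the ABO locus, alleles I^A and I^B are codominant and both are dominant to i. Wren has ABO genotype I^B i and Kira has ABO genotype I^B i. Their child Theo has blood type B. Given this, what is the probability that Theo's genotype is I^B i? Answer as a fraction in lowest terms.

2/3

Cross I^B i × I^B i → 1/4 I^B I^B, 1/2 I^B i, 1/4 i i.
Type-B genotypes among offspring: I^B I^B (1/4), I^B i (1/2); total 3/4.
P(I^B i | type B) = (1/2) / (3/4) = 2/3.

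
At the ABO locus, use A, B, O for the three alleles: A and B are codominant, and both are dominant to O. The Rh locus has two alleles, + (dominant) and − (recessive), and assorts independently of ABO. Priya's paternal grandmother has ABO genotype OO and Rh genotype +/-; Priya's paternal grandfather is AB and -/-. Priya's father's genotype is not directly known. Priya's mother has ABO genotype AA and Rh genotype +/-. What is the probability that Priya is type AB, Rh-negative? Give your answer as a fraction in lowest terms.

3/32

Priya's father's ABO genotype from OO × AB: 1/2 AO, 1/2 BO.
Crossing each possibility with the mother AA and summing P(type AB): 1/2·0 + 1/2·1/2 = 1/4.
Similarly for Rh via the father's Rh distribution: P(Rh-) = 3/8.
Independent loci: 1/4 × 3/8 = 3/32.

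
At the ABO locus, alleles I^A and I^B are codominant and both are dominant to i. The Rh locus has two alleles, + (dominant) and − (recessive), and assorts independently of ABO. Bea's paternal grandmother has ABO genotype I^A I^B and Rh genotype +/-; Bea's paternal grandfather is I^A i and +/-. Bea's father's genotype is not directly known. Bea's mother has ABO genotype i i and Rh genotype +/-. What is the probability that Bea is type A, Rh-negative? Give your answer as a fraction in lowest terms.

1/8

Bea's father's ABO genotype from I^A I^B × I^A i: 1/4 I^A I^A, 1/4 I^A I^B, 1/4 I^A i, 1/4 I^B i.
Crossing each possibility with the mother i i and summing P(type A): 1/4·1 + 1/4·1/2 + 1/4·1/2 + 1/4·0 = 1/2.
Similarly for Rh via the father's Rh distribution: P(Rh-) = 1/4.
Independent loci: 1/2 × 1/4 = 1/8.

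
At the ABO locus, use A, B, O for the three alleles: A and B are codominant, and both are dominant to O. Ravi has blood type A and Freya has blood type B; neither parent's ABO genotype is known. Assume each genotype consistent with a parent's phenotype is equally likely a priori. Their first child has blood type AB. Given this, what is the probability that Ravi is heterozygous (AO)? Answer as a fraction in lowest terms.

Possible genotypes: Ravi ∈ {AA, AO}; Freya ∈ {BB, BO}.
Weight each parental genotype pair by prior × P(type-AB child):
  AA × BB: posterior weight 4/9.
  AA × BO: posterior weight 2/9.
  AO × BB: posterior weight 2/9.
  AO × BO: posterior weight 1/9.
Sum the posterior weight over pairs where Ravi is AO: 1/3.

1/3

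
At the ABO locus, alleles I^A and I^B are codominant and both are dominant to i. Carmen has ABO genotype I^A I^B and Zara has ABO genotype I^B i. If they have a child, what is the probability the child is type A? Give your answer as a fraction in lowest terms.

1/4

ABO cross I^A I^B × I^B i → offspring phenotypes: 1/4 A, 1/2 B, 1/4 AB.
So P(type A) = 1/4.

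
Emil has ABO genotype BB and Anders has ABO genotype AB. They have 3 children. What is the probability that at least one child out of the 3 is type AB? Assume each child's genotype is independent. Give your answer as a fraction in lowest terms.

ABO cross BB × AB → 1/2 B, 1/2 AB.
So P(type AB) = 1/2 per child.
P(none) = (1/2)^3 = 1/8; P(at least one) = 1 − 1/8 = 7/8.

7/8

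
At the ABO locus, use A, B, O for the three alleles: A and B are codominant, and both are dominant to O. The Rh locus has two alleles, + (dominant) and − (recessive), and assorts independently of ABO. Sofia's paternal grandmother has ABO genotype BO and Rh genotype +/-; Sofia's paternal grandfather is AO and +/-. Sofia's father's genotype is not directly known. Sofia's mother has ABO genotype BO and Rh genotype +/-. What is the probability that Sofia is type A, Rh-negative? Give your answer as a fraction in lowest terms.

1/32

Sofia's father's ABO genotype from BO × AO: 1/4 AB, 1/4 AO, 1/4 BO, 1/4 OO.
Crossing each possibility with the mother BO and summing P(type A): 1/4·1/4 + 1/4·1/4 + 1/4·0 + 1/4·0 = 1/8.
Similarly for Rh via the father's Rh distribution: P(Rh-) = 1/4.
Independent loci: 1/8 × 1/4 = 1/32.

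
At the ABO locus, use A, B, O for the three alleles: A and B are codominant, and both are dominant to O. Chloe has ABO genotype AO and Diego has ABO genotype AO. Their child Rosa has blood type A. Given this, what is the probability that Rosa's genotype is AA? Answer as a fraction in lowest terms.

Cross AO × AO → 1/4 AA, 1/2 AO, 1/4 OO.
Type-A genotypes among offspring: AA (1/4), AO (1/2); total 3/4.
P(AA | type A) = (1/4) / (3/4) = 1/3.

1/3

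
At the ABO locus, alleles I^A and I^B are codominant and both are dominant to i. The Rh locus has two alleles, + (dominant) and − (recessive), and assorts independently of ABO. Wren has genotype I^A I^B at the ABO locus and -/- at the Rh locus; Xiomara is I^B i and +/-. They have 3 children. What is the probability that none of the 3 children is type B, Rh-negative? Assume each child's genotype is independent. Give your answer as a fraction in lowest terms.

27/64

ABO cross I^A I^B × I^B i → 1/4 A, 1/2 B, 1/4 AB.
Rh cross -/- × +/- → 1/2 Rh+, 1/2 Rh-; so P(type B, Rh-negative) = 1/2 × 1/2 = 1/4 per child.
P(not type B, Rh-negative) = 3/4 for one child; (3/4)^3 = 27/64.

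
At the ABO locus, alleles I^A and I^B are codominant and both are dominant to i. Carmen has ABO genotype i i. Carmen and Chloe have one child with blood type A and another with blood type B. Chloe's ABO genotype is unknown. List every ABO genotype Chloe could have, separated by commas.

For each candidate genotype of Chloe, check whether crossing it with i i can produce every observed child phenotype.
  I^A I^A → possible child types {A} ✗
  I^A I^B → possible child types {A, B} ✓
  I^A i → possible child types {O, A} ✗
  I^B I^B → possible child types {B} ✗
  I^B i → possible child types {O, B} ✗
  i i → possible child types {O} ✗

I^A I^B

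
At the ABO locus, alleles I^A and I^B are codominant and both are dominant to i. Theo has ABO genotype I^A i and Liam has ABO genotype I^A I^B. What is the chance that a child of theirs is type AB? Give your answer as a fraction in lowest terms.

ABO cross I^A i × I^A I^B → offspring phenotypes: 1/2 A, 1/4 B, 1/4 AB.
So P(type AB) = 1/4.

1/4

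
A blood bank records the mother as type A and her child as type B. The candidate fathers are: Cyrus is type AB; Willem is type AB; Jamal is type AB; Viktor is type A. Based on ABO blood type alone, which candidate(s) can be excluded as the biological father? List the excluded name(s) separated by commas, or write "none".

Viktor

A candidate is excluded only if no genotype consistent with his phenotype could produce a type B child with a type A mother.
Viktor (type A): no genotype consistent with that phenotype can produce a type-B child with a type-A mother.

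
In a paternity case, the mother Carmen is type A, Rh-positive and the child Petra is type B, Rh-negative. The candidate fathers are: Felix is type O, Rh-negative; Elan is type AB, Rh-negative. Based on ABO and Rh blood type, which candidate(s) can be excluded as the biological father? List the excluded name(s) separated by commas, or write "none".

Felix

A candidate is excluded only if no genotype consistent with his phenotype could produce a type B, Rh-negative child with a type A, Rh-positive mother.
Felix (type O, Rh-): no genotype consistent with that phenotype can produce a type-B Rh- child with a type-A mother.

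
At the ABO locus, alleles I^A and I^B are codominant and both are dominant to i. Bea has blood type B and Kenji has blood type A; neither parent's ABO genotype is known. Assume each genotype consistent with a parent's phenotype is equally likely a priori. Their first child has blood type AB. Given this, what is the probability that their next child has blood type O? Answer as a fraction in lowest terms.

Possible genotypes: Bea ∈ {I^B I^B, I^B i}; Kenji ∈ {I^A I^A, I^A i}.
Weight each parental genotype pair by prior × P(type-AB child):
  I^B I^B × I^A I^A: posterior weight 4/9; P(next child type O) = 0.
  I^B I^B × I^A i: posterior weight 2/9; P(next child type O) = 0.
  I^B i × I^A I^A: posterior weight 2/9; P(next child type O) = 0.
  I^B i × I^A i: posterior weight 1/9; P(next child type O) = 1/4.
Weighted sum = 1/36.

1/36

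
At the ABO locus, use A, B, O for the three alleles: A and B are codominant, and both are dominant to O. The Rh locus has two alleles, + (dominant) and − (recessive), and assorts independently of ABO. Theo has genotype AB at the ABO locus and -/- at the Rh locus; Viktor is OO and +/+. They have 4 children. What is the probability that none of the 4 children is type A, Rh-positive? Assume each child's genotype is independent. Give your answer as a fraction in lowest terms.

1/16

ABO cross AB × OO → 1/2 A, 1/2 B.
Rh cross -/- × +/+ → 1 Rh+; so P(type A, Rh-positive) = 1/2 × 1 = 1/2 per child.
P(not type A, Rh-positive) = 1/2 for one child; (1/2)^4 = 1/16.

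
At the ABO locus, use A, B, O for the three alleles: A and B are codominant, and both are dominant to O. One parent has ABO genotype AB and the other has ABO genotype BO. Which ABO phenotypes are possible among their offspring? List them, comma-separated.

Gametes from AB × BO give offspring ABO genotypes AB, AO, BB, BO, i.e. phenotypes A, B, AB.

A, B, AB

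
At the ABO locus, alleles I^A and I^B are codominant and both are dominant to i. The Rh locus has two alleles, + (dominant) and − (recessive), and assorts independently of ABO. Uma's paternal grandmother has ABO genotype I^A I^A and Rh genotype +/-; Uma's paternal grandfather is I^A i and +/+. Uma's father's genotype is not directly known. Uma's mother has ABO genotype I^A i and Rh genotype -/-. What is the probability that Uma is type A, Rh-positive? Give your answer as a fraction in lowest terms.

21/32

Uma's father's ABO genotype from I^A I^A × I^A i: 1/2 I^A I^A, 1/2 I^A i.
Crossing each possibility with the mother I^A i and summing P(type A): 1/2·1 + 1/2·3/4 = 7/8.
Similarly for Rh via the father's Rh distribution: P(Rh+) = 3/4.
Independent loci: 7/8 × 3/4 = 21/32.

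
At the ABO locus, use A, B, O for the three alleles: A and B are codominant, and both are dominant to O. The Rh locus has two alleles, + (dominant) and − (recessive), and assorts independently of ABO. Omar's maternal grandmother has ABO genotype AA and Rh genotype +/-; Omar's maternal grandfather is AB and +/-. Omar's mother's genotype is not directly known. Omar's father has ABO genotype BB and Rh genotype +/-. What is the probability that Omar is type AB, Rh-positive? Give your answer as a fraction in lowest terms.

Omar's mother's ABO genotype from AA × AB: 1/2 AA, 1/2 AB.
Crossing each possibility with the father BB and summing P(type AB): 1/2·1 + 1/2·1/2 = 3/4.
Similarly for Rh via the mother's Rh distribution: P(Rh+) = 3/4.
Independent loci: 3/4 × 3/4 = 9/16.

9/16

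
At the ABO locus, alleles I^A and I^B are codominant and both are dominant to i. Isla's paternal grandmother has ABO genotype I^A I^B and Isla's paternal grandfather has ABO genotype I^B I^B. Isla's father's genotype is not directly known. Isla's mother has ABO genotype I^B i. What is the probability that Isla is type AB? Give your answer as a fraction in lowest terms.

Isla's father's ABO genotype from I^A I^B × I^B I^B: 1/2 I^A I^B, 1/2 I^B I^B.
Crossing each possibility with the mother I^B i and summing P(type AB): 1/2·1/4 + 1/2·0 = 1/8.

1/8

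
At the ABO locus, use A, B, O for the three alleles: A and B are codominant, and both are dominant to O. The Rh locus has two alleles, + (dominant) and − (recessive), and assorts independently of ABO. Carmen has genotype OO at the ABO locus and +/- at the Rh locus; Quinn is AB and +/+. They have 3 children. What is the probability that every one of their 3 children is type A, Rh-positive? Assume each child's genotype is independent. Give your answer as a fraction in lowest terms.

ABO cross OO × AB → 1/2 A, 1/2 B.
Rh cross +/- × +/+ → 1 Rh+; so P(type A, Rh-positive) = 1/2 × 1 = 1/2 per child.
All 3 independent: (1/2)^3 = 1/8.

1/8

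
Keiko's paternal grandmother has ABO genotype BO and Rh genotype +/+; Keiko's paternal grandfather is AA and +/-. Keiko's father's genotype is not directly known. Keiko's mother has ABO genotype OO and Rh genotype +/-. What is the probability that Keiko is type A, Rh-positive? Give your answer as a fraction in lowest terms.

Keiko's father's ABO genotype from BO × AA: 1/2 AB, 1/2 AO.
Crossing each possibility with the mother OO and summing P(type A): 1/2·1/2 + 1/2·1/2 = 1/2.
Similarly for Rh via the father's Rh distribution: P(Rh+) = 7/8.
Independent loci: 1/2 × 7/8 = 7/16.

7/16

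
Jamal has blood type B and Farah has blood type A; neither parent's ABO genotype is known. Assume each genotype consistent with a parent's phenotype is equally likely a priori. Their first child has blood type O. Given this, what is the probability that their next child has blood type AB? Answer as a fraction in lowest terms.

Possible genotypes: Jamal ∈ {I^B I^B, I^B i}; Farah ∈ {I^A I^A, I^A i}.
Weight each parental genotype pair by prior × P(type-O child):
  I^B i × I^A i: posterior weight 1; P(next child type AB) = 1/4.
Weighted sum = 1/4.

1/4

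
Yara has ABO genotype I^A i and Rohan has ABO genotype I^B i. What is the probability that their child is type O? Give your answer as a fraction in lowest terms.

ABO cross I^A i × I^B i → offspring phenotypes: 1/4 O, 1/4 A, 1/4 B, 1/4 AB.
So P(type O) = 1/4.

1/4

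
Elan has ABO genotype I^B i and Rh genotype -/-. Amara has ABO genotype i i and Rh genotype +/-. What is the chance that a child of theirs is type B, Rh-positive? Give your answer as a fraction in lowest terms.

ABO cross I^B i × i i → offspring phenotypes: 1/2 O, 1/2 B.
Rh cross -/- × +/- → 1/2 Rh+, 1/2 Rh-.
Independent loci: P(type B, Rh-positive) = 1/2 × 1/2 = 1/4.

1/4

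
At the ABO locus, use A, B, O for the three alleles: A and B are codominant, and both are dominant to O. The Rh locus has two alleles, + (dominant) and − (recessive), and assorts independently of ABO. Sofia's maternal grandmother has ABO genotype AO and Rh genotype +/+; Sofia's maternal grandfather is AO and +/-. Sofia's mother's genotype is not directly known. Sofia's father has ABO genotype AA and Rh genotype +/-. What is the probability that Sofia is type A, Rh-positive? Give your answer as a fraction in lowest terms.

7/8

Sofia's mother's ABO genotype from AO × AO: 1/4 AA, 1/2 AO, 1/4 OO.
Crossing each possibility with the father AA and summing P(type A): 1/4·1 + 1/2·1 + 1/4·1 = 1.
Similarly for Rh via the mother's Rh distribution: P(Rh+) = 7/8.
Independent loci: 1 × 7/8 = 7/8.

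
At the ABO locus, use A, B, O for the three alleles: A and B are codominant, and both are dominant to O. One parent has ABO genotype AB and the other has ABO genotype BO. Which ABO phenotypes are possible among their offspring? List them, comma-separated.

Gametes from AB × BO give offspring ABO genotypes AB, AO, BB, BO, i.e. phenotypes A, B, AB.

A, B, AB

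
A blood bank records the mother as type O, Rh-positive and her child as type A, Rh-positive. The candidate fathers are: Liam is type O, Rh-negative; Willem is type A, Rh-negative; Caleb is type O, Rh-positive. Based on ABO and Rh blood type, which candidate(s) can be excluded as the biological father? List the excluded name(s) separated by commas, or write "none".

A candidate is excluded only if no genotype consistent with his phenotype could produce a type A, Rh-positive child with a type O, Rh-positive mother.
Liam (type O, Rh-): no genotype consistent with that phenotype can produce a type-A Rh+ child with a type-O mother.
Caleb (type O, Rh+): no genotype consistent with that phenotype can produce a type-A Rh+ child with a type-O mother.

Liam, Caleb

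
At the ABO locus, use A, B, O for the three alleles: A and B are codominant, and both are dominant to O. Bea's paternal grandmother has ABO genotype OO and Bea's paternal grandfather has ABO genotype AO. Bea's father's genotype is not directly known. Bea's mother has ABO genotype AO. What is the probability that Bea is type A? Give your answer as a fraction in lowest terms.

5/8

Bea's father's ABO genotype from OO × AO: 1/2 AO, 1/2 OO.
Crossing each possibility with the mother AO and summing P(type A): 1/2·3/4 + 1/2·1/2 = 5/8.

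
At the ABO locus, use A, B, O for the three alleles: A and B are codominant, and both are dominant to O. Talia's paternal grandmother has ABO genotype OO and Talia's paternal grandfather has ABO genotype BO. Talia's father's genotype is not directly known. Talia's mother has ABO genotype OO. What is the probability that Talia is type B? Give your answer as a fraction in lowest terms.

Talia's father's ABO genotype from OO × BO: 1/2 BO, 1/2 OO.
Crossing each possibility with the mother OO and summing P(type B): 1/2·1/2 + 1/2·0 = 1/4.

1/4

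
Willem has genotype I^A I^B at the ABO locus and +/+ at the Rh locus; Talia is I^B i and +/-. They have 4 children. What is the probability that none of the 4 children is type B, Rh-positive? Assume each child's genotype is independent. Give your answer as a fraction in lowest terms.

ABO cross I^A I^B × I^B i → 1/4 A, 1/2 B, 1/4 AB.
Rh cross +/+ × +/- → 1 Rh+; so P(type B, Rh-positive) = 1/2 × 1 = 1/2 per child.
P(not type B, Rh-positive) = 1/2 for one child; (1/2)^4 = 1/16.

1/16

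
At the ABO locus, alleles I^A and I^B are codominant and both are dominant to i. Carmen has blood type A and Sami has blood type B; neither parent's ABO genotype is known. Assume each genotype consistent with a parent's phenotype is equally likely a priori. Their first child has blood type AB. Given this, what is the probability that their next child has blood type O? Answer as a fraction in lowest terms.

Possible genotypes: Carmen ∈ {I^A I^A, I^A i}; Sami ∈ {I^B I^B, I^B i}.
Weight each parental genotype pair by prior × P(type-AB child):
  I^A I^A × I^B I^B: posterior weight 4/9; P(next child type O) = 0.
  I^A I^A × I^B i: posterior weight 2/9; P(next child type O) = 0.
  I^A i × I^B I^B: posterior weight 2/9; P(next child type O) = 0.
  I^A i × I^B i: posterior weight 1/9; P(next child type O) = 1/4.
Weighted sum = 1/36.

1/36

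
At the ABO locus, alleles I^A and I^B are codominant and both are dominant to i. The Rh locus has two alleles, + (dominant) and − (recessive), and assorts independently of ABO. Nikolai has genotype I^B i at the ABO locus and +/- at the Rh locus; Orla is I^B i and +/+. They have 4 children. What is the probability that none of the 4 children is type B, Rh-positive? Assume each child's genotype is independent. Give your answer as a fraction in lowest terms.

ABO cross I^B i × I^B i → 1/4 O, 3/4 B.
Rh cross +/- × +/+ → 1 Rh+; so P(type B, Rh-positive) = 3/4 × 1 = 3/4 per child.
P(not type B, Rh-positive) = 1/4 for one child; (1/4)^4 = 1/256.

1/256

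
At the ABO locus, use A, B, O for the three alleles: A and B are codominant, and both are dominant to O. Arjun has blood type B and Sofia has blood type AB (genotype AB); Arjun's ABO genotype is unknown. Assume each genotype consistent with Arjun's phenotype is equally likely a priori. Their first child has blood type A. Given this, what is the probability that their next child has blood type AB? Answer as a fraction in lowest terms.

1/4

Possible genotypes: Arjun ∈ {BB, BO}; Sofia ∈ {AB}.
Weight each parental genotype pair by prior × P(type-A child):
  BO × AB: posterior weight 1; P(next child type AB) = 1/4.
Weighted sum = 1/4.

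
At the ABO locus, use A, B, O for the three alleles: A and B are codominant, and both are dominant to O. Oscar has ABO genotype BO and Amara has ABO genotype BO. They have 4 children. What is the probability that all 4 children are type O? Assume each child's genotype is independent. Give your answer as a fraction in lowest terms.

ABO cross BO × BO → 1/4 O, 3/4 B.
So P(type O) = 1/4 per child.
All 4 independent: (1/4)^4 = 1/256.

1/256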